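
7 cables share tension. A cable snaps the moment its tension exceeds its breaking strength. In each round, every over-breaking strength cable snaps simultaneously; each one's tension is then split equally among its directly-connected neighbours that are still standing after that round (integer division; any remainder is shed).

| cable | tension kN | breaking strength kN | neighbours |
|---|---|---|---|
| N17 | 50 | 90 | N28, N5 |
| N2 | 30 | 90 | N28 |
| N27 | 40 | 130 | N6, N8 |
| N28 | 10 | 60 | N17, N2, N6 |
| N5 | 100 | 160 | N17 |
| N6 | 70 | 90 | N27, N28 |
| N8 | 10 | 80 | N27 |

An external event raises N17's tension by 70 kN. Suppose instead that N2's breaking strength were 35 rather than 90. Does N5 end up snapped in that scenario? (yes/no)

no

With N2's breaking strength at 35:
Round 1 — N17 at 120 > 90. N17 snaps.
  N17 sheds 120 kN to N28, N5: 60 each.
    N28: 10+60 = 70 > 60
    N5: 100+60 = 160 ≤ 160
Round 2 — N28 snaps.
  N28 sheds 70 kN to N2, N6: 35 each.
    N2: 30+35 = 65 > 35
    N6: 70+35 = 105 > 90
Round 3 — N2, N6 snap.
  N2 sheds 65 kN: no online neighbours, lost.
  N6 sheds 105 kN to N27: 105 each.
    N27: 40+105 = 145 > 130
Round 4 — N27 snaps.
  N27 sheds 145 kN to N8: 145 each.
    N8: 10+145 = 155 > 80
Round 5 — N8 snaps.
  N8 sheds 155 kN: no online neighbours, lost.
No further breaks.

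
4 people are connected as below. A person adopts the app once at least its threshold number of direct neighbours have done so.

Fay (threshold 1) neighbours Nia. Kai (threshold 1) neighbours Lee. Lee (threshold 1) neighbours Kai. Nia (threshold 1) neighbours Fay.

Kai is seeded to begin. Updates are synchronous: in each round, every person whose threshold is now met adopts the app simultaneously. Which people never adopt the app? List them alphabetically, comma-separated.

Fay, Nia

Round 1 — Kai adopts the app (initial).
Round 2 — checking thresholds:
  Lee: 1 of 1 neighbours ≥ 1, adopts the app.
Round 3 — no new adoptions; cascade stops.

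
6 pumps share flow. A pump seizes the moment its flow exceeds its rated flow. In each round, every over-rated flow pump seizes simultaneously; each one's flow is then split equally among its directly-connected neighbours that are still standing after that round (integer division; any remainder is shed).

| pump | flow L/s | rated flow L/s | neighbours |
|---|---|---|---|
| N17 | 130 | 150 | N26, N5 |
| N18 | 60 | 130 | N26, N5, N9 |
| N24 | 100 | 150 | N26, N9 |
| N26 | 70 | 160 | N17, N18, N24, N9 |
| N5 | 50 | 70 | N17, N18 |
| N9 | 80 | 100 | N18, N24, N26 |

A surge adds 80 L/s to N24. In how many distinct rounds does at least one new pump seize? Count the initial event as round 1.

4

Round 1 — N24 at 180 > 150. N24 seizes.
  N24 sheds 180 L/s to N26, N9: 90 each.
    N26: 70+90 = 160 ≤ 160
    N9: 80+90 = 170 > 100
Round 2 — N9 seizes.
  N9 sheds 170 L/s to N18, N26: 85 each.
    N18: 60+85 = 145 > 130
    N26: 160+85 = 245 > 160
Round 3 — N18, N26 seize.
  N18 sheds 145 L/s to N5: 145 each.
    N5: 50+145 = 195 > 70
  N26 sheds 245 L/s to N17: 245 each.
    N17: 130+245 = 375 > 150
Round 4 — N17, N5 seize.
  N17 sheds 375 L/s: no online neighbours, lost.
  N5 sheds 195 L/s: no online neighbours, lost.
No further seizures.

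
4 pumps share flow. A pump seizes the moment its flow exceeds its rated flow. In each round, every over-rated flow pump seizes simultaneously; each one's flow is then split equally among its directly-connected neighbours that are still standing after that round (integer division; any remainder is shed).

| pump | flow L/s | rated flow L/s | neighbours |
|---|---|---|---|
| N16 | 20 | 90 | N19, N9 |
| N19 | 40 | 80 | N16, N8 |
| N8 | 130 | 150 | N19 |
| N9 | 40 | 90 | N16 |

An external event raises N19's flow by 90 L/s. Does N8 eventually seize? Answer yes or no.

Round 1 — N19 at 130 > 80. N19 seizes.
  N19 sheds 130 L/s to N16, N8: 65 each.
    N16: 20+65 = 85 ≤ 90
    N8: 130+65 = 195 > 150
Round 2 — N8 seizes.
  N8 sheds 195 L/s: no online neighbours, lost.
No further seizures.

yes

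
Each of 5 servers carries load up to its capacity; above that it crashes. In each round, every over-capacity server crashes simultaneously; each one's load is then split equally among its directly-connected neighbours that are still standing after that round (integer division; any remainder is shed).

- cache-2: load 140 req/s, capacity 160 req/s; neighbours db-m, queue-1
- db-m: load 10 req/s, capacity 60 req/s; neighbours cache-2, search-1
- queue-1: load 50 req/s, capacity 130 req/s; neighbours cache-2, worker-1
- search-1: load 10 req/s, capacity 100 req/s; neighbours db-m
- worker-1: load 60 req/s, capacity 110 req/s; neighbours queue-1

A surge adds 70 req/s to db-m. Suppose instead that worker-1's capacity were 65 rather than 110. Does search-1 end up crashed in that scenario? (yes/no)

no

With worker-1's capacity at 65:
Round 1 — db-m at 80 > 60. db-m crashes.
  db-m sheds 80 req/s to cache-2, search-1: 40 each.
    cache-2: 140+40 = 180 > 160
    search-1: 10+40 = 50 ≤ 100
Round 2 — cache-2 crashes.
  cache-2 sheds 180 req/s to queue-1: 180 each.
    queue-1: 50+180 = 230 > 130
Round 3 — queue-1 crashes.
  queue-1 sheds 230 req/s to worker-1: 230 each.
    worker-1: 60+230 = 290 > 65
Round 4 — worker-1 crashes.
  worker-1 sheds 290 req/s: no online neighbours, lost.
No further crashes.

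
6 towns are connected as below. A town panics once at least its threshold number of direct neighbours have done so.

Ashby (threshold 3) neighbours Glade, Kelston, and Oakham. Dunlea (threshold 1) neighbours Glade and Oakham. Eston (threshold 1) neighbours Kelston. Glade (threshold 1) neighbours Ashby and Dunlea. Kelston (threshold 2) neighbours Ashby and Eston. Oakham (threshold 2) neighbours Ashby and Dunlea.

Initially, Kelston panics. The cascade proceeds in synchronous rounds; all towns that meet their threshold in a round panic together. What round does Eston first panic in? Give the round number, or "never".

2

Round 1 — Kelston panics (initial).
Round 2 — checking thresholds:
  Ashby: 1 of 3 neighbours < 3, not yet.
  Eston: 1 of 1 neighbours ≥ 1, panics.
Round 3 — no new panics; cascade stops.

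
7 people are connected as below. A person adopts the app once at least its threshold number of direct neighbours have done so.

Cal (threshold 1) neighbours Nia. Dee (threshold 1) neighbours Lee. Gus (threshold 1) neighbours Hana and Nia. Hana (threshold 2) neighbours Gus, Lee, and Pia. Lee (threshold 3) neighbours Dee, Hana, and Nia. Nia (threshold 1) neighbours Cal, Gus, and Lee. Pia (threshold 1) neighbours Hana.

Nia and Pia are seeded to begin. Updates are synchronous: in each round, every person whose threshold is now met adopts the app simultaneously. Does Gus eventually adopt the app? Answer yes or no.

yes

Round 1 — Nia, Pia adopt the app (initial).
Round 2 — checking thresholds:
  Cal: 1 of 1 neighbours ≥ 1, adopts the app.
  Gus: 1 of 2 neighbours ≥ 1, adopts the app.
  Hana: 1 of 3 neighbours < 2, below threshold.
  Lee: 1 of 3 neighbours < 3, below threshold.
Round 3 — checking thresholds:
  Hana: 2 of 3 neighbours ≥ 2, adopts the app.
  Lee: 1 of 3 neighbours < 3, below threshold.
Round 4 — no new adoptions; cascade stops.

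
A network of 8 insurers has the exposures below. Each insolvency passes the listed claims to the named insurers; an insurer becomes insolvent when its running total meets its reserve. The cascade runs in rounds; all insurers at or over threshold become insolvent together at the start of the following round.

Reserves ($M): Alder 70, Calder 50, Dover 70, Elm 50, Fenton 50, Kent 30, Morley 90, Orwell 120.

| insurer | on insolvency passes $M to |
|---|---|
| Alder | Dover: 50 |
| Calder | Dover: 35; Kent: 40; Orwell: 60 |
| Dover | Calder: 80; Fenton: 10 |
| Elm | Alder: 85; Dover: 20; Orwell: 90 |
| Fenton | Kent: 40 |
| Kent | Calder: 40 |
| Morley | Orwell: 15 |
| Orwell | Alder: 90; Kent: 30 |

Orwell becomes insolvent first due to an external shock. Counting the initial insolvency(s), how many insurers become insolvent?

Round 1 — Orwell becomes insolvent (initial).
  Alder: +90 → 90 ≥ 70
  Kent: +30 → 30 ≥ 30
Round 2 — Alder, Kent become insolvent.
  Calder: +40 → 40 < 50
  Dover: +50 → 50 < 70
No further insolvencies.

3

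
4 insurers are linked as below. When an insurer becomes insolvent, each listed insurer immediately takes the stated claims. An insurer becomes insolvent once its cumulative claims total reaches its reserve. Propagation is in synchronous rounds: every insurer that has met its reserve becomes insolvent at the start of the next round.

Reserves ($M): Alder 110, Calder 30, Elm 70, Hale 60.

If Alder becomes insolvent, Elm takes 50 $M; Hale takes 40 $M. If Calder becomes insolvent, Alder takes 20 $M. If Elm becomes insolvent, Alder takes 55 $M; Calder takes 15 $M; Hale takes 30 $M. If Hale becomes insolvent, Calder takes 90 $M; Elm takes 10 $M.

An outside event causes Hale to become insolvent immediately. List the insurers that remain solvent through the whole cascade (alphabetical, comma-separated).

Round 1 — Hale becomes insolvent (initial).
  Calder: +90 → 90 ≥ 30
  Elm: +10 → 10 < 70
Round 2 — Calder becomes insolvent.
  Alder: +20 → 20 < 110
No further insolvencies.

Alder, Elm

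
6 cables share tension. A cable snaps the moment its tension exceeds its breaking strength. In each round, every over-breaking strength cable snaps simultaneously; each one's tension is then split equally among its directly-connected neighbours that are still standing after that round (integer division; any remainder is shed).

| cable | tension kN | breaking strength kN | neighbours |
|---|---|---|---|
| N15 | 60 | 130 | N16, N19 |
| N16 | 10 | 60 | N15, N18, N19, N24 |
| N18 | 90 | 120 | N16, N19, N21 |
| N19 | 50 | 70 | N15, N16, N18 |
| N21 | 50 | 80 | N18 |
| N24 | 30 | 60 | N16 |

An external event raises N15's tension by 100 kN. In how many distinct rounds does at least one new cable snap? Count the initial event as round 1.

4

Round 1 — N15 at 160 > 130. N15 snaps.
  N15 sheds 160 kN to N16, N19: 80 each.
    N16: 10+80 = 90 > 60
    N19: 50+80 = 130 > 70
Round 2 — N16, N19 snap.
  N16 sheds 90 kN to N18, N24: 45 each.
    N18: 90+45 = 135 > 120
    N24: 30+45 = 75 > 60
  N19 sheds 130 kN to N18: 130 each.
    N18: 135+130 = 265 > 120
Round 3 — N18, N24 snap.
  N18 sheds 265 kN to N21: 265 each.
    N21: 50+265 = 315 > 80
  N24 sheds 75 kN: no online neighbours, lost.
Round 4 — N21 snaps.
  N21 sheds 315 kN: no online neighbours, lost.
No further breaks.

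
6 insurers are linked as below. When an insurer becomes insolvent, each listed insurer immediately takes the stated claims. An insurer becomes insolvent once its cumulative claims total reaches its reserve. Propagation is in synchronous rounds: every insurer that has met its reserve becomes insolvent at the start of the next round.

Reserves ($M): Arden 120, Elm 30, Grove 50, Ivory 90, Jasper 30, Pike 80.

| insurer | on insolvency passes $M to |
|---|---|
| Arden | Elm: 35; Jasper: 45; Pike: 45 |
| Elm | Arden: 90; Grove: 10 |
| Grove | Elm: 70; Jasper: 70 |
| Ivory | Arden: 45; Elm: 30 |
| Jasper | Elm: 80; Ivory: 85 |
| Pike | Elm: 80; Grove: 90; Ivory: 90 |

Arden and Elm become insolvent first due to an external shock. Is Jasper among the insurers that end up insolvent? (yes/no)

Round 1 — Arden, Elm become insolvent (initial).
  Grove: +10 → 10 < 50
  Jasper: +45 → 45 ≥ 30
  Pike: +45 → 45 < 80
Round 2 — Jasper becomes insolvent.
  Ivory: +85 → 85 < 90
No further insolvencies.

yes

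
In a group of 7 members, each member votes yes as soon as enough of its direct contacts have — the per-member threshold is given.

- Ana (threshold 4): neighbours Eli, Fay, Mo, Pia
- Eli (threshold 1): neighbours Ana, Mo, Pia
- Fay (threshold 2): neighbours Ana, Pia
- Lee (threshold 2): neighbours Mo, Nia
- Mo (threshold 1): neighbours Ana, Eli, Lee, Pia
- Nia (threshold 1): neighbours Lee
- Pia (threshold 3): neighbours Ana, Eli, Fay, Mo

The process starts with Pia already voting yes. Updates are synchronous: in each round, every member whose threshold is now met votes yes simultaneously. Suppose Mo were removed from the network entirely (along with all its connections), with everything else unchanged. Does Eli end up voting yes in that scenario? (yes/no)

With Mo removed:
Round 1 — Pia votes yes (initial).
Round 2 — checking thresholds:
  Ana: 1 of 3 neighbours < 4, not yet.
  Eli: 1 of 2 neighbours ≥ 1, votes yes.
  Fay: 1 of 2 neighbours < 2, not yet.
Round 3 — no new yes votes; cascade stops.

yes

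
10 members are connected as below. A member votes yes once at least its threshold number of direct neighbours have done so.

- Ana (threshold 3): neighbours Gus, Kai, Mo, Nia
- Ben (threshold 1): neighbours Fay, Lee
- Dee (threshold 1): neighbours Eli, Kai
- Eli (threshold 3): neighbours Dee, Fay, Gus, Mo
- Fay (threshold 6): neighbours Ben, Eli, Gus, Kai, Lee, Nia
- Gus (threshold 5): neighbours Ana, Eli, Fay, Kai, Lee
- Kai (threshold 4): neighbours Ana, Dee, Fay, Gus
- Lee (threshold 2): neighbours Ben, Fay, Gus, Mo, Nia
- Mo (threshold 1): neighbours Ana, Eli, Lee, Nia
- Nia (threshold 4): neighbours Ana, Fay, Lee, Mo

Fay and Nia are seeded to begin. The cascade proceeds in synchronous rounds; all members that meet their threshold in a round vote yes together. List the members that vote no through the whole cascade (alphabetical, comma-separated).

Ana, Dee, Eli, Gus, Kai

Round 1 — Fay, Nia vote yes (initial).
Round 2 — checking thresholds:
  Ana: 1 of 4 neighbours < 3, below threshold.
  Ben: 1 of 2 neighbours ≥ 1, votes yes.
  Eli: 1 of 4 neighbours < 3, below threshold.
  Gus: 1 of 5 neighbours < 5, below threshold.
  Kai: 1 of 4 neighbours < 4, below threshold.
  Lee: 2 of 5 neighbours ≥ 2, votes yes.
  Mo: 1 of 4 neighbours ≥ 1, votes yes.
Round 3 — no new yes votes; cascade stops.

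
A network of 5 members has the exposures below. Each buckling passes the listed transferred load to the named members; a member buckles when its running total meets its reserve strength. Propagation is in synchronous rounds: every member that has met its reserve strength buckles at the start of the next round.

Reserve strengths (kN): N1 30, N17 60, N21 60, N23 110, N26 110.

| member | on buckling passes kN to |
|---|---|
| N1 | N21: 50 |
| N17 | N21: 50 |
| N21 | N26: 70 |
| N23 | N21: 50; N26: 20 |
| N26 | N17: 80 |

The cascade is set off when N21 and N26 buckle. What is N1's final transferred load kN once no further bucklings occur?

0

Round 1 — N21, N26 buckle (initial).
  N17: +80 → 80 ≥ 60
Round 2 — N17 buckles.
No further bucklings.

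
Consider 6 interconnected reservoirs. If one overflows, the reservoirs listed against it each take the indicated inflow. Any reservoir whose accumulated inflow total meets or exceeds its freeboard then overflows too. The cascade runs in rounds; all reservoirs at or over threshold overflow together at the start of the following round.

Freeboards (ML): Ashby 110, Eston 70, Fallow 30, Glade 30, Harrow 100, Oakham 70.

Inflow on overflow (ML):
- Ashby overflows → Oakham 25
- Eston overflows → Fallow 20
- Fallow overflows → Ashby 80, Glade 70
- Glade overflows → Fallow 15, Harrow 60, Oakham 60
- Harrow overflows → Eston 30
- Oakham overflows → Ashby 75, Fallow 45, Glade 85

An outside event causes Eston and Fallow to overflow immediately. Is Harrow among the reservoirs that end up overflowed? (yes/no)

Round 1 — Eston, Fallow overflow (initial).
  Ashby: +80 → 80 < 110
  Glade: +70 → 70 ≥ 30
Round 2 — Glade overflows.
  Harrow: +60 → 60 < 100
  Oakham: +60 → 60 < 70
No further overflows.

no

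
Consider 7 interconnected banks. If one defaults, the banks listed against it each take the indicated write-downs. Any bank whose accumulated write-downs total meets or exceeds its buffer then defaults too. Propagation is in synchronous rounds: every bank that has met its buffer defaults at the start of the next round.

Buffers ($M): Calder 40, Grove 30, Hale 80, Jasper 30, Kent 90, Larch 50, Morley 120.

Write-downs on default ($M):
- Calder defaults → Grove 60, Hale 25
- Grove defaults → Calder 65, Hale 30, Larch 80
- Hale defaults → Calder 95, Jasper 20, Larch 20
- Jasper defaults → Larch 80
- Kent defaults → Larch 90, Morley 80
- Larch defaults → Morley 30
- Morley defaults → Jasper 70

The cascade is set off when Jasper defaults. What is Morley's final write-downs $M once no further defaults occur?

Round 1 — Jasper defaults (initial).
  Larch: +80 → 80 ≥ 50
Round 2 — Larch defaults.
  Morley: +30 → 30 < 120
No further defaults.

30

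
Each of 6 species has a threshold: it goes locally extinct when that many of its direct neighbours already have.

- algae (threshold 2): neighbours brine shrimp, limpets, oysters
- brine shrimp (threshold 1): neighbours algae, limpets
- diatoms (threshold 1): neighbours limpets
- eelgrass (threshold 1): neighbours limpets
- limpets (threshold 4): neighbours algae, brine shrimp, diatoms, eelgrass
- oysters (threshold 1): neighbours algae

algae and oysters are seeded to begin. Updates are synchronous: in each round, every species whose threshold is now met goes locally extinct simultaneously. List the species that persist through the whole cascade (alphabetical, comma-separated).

Round 1 — algae, oysters go locally extinct (initial).
Round 2 — checking thresholds:
  brine shrimp: 1 of 2 neighbours ≥ 1, goes locally extinct.
  limpets: 1 of 4 neighbours < 4, not yet.
Round 3 — no new extinctions; cascade stops.

diatoms, eelgrass, limpets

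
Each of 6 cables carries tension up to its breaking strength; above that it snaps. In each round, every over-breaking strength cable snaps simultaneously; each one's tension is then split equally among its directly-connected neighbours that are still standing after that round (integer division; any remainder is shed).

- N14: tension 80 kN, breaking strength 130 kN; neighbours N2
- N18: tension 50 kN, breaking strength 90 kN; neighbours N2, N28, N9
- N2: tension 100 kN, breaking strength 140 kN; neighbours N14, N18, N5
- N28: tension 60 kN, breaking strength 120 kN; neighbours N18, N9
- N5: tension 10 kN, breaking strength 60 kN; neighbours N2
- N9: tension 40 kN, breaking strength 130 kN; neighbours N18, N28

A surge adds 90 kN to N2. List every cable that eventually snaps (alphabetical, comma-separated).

Round 1 — N2 at 190 > 140. N2 snaps.
  N2 sheds 190 kN to N14, N18, N5: 63 each (1 lost).
    N14: 80+63 = 143 > 130
    N18: 50+63 = 113 > 90
    N5: 10+63 = 73 > 60
Round 2 — N14, N18, N5 snap.
  N14 sheds 143 kN: no online neighbours, lost.
  N18 sheds 113 kN to N28, N9: 56 each (1 lost).
    N28: 60+56 = 116 ≤ 120
    N9: 40+56 = 96 ≤ 130
  N5 sheds 73 kN: no online neighbours, lost.
No further breaks.

N14, N18, N2, N5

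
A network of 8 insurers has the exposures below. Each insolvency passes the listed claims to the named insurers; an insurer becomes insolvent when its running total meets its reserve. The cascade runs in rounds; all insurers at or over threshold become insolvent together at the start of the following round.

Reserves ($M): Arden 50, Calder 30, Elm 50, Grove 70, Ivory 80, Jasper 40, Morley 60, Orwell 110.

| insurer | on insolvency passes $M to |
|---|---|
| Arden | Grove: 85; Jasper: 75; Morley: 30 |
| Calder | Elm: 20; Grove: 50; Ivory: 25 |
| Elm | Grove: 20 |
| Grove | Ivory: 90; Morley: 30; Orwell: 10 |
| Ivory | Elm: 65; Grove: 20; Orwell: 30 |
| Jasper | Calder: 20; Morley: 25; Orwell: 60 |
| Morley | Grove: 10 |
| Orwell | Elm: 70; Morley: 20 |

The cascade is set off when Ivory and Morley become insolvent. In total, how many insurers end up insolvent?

Round 1 — Ivory, Morley become insolvent (initial).
  Elm: +65 → 65 ≥ 50
  Grove: +20+10 → 30 < 70
  Orwell: +30 → 30 < 110
Round 2 — Elm becomes insolvent.
  Grove: +20 → 50 < 70
No further insolvencies.

3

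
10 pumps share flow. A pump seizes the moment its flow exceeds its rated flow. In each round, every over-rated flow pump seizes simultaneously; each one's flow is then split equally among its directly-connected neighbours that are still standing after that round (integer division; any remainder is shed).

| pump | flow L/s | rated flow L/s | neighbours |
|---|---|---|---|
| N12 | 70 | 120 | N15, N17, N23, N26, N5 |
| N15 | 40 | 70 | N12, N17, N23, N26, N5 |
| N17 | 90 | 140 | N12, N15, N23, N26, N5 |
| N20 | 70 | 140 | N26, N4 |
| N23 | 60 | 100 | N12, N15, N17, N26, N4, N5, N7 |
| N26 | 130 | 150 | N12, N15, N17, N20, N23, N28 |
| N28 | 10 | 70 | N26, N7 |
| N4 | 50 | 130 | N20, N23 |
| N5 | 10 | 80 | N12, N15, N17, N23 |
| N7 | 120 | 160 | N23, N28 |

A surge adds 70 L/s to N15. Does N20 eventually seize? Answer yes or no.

Round 1 — N15 at 110 > 70. N15 seizes.
  N15 sheds 110 L/s to N12, N17, N23, N26, N5: 22 each.
    N12: 70+22 = 92 ≤ 120
    N17: 90+22 = 112 ≤ 140
    N23: 60+22 = 82 ≤ 100
    N26: 130+22 = 152 > 150
    N5: 10+22 = 32 ≤ 80
Round 2 — N26 seizes.
  N26 sheds 152 L/s to N12, N17, N20, N23, N28: 30 each (2 lost).
    N12: 92+30 = 122 > 120
    N17: 112+30 = 142 > 140
    N20: 70+30 = 100 ≤ 140
    N23: 82+30 = 112 > 100
    N28: 10+30 = 40 ≤ 70
Round 3 — N12, N17, N23 seize.
  N12 sheds 122 L/s to N5: 122 each.
    N5: 32+122 = 154 > 80
  N17 sheds 142 L/s to N5: 142 each.
    N5: 154+142 = 296 > 80
  N23 sheds 112 L/s to N4, N5, N7: 37 each (1 lost).
    N4: 50+37 = 87 ≤ 130
    N5: 296+37 = 333 > 80
    N7: 120+37 = 157 ≤ 160
Round 4 — N5 seizes.
  N5 sheds 333 L/s: no online neighbours, lost.
No further seizures.

no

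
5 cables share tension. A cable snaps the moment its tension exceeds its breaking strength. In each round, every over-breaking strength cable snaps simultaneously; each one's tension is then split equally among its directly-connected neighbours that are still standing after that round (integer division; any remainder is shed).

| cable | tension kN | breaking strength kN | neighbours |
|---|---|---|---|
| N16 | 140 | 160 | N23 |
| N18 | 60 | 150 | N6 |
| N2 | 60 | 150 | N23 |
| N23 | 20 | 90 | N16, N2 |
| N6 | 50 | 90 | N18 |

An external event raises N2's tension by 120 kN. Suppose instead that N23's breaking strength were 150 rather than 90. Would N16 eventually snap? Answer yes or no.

yes

With N23's breaking strength at 150:
Round 1 — N2 at 180 > 150. N2 snaps.
  N2 sheds 180 kN to N23: 180 each.
    N23: 20+180 = 200 > 150
Round 2 — N23 snaps.
  N23 sheds 200 kN to N16: 200 each.
    N16: 140+200 = 340 > 160
Round 3 — N16 snaps.
  N16 sheds 340 kN: no online neighbours, lost.
No further breaks.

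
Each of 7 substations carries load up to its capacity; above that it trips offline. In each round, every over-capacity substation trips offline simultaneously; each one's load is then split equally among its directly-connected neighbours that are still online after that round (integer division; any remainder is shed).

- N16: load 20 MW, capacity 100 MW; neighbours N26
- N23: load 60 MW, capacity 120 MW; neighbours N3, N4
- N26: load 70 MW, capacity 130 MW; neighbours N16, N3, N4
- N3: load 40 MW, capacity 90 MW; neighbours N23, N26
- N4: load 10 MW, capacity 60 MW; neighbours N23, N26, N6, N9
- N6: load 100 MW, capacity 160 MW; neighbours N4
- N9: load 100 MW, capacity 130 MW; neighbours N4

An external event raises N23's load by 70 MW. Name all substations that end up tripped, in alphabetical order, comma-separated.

Round 1 — N23 at 130 > 120. N23 trips offline.
  N23 sheds 130 MW to N3, N4: 65 each.
    N3: 40+65 = 105 > 90
    N4: 10+65 = 75 > 60
Round 2 — N3, N4 trip offline.
  N3 sheds 105 MW to N26: 105 each.
    N26: 70+105 = 175 > 130
  N4 sheds 75 MW to N26, N6, N9: 25 each.
    N26: 175+25 = 200 > 130
    N6: 100+25 = 125 ≤ 160
    N9: 100+25 = 125 ≤ 130
Round 3 — N26 trips offline.
  N26 sheds 200 MW to N16: 200 each.
    N16: 20+200 = 220 > 100
Round 4 — N16 trips offline.
  N16 sheds 220 MW: no online neighbours, lost.
No further trips.

N16, N23, N26, N3, N4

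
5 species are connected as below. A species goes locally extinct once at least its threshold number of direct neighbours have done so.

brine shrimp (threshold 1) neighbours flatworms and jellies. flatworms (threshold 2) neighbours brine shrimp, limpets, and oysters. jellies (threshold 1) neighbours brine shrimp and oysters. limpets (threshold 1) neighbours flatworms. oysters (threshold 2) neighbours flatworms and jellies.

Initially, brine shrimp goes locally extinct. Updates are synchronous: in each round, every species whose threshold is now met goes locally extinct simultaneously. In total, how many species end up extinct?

Round 1 — brine shrimp goes locally extinct (initial).
Round 2 — checking thresholds:
  flatworms: 1 of 3 neighbours < 2, not yet.
  jellies: 1 of 2 neighbours ≥ 1, goes locally extinct.
Round 3 — no new extinctions; cascade stops.

2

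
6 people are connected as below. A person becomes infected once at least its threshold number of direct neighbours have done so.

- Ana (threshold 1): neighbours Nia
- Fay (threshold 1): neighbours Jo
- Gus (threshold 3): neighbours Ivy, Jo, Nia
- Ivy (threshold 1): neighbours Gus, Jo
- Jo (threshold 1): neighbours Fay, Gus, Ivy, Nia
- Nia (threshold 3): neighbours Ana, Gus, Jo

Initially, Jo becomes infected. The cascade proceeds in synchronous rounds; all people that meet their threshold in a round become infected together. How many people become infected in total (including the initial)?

Round 1 — Jo becomes infected (initial).
Round 2 — checking thresholds:
  Fay: 1 of 1 neighbours ≥ 1, becomes infected.
  Gus: 1 of 3 neighbours < 3, below threshold.
  Ivy: 1 of 2 neighbours ≥ 1, becomes infected.
  Nia: 1 of 3 neighbours < 3, below threshold.
Round 3 — no new infections; cascade stops.

3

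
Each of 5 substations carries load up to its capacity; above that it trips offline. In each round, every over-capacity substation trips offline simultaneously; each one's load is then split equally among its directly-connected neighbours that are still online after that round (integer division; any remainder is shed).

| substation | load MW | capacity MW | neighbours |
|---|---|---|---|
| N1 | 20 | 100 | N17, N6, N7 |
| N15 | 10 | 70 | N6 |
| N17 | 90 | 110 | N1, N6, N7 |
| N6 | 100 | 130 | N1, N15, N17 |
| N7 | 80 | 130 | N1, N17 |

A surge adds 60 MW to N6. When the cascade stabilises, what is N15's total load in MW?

63

Round 1 — N6 at 160 > 130. N6 trips offline.
  N6 sheds 160 MW to N1, N15, N17: 53 each (1 lost).
    N1: 20+53 = 73 ≤ 100
    N15: 10+53 = 63 ≤ 70
    N17: 90+53 = 143 > 110
Round 2 — N17 trips offline.
  N17 sheds 143 MW to N1, N7: 71 each (1 lost).
    N1: 73+71 = 144 > 100
    N7: 80+71 = 151 > 130
Round 3 — N1, N7 trip offline.
  N1 sheds 144 MW: no online neighbours, lost.
  N7 sheds 151 MW: no online neighbours, lost.
No further trips.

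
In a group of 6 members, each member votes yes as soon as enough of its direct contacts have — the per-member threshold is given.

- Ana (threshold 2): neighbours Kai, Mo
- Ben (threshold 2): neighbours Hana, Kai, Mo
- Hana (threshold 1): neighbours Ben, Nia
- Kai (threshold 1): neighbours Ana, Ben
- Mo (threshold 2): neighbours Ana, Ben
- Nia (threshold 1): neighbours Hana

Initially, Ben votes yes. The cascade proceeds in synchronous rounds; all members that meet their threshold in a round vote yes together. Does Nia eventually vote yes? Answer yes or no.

yes

Round 1 — Ben votes yes (initial).
Round 2 — checking thresholds:
  Hana: 1 of 2 neighbours ≥ 1, votes yes.
  Kai: 1 of 2 neighbours ≥ 1, votes yes.
  Mo: 1 of 2 neighbours < 2, holds.
Round 3 — checking thresholds:
  Ana: 1 of 2 neighbours < 2, holds.
  Mo: 1 of 2 neighbours < 2, holds.
  Nia: 1 of 1 neighbours ≥ 1, votes yes.
Round 4 — no new yes votes; cascade stops.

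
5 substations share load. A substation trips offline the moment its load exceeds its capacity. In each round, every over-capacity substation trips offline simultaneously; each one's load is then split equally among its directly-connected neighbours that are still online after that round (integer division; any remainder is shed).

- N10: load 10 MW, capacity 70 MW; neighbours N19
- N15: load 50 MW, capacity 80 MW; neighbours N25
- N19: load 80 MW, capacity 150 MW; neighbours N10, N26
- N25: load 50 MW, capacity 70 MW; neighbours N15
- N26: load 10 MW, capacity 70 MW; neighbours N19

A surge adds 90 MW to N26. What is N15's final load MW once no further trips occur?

50

Round 1 — N26 at 100 > 70. N26 trips offline.
  N26 sheds 100 MW to N19: 100 each.
    N19: 80+100 = 180 > 150
Round 2 — N19 trips offline.
  N19 sheds 180 MW to N10: 180 each.
    N10: 10+180 = 190 > 70
Round 3 — N10 trips offline.
  N10 sheds 190 MW: no online neighbours, lost.
No further trips.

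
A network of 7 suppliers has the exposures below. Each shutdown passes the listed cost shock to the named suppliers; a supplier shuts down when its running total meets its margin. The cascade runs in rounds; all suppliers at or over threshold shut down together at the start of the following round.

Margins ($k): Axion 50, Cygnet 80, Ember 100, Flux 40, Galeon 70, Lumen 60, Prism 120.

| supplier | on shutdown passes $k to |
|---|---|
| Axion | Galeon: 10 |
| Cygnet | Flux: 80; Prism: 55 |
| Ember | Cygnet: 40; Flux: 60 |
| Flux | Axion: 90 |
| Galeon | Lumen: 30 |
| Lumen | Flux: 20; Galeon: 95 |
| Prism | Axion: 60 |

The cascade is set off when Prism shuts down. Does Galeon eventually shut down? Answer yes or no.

Round 1 — Prism shuts down (initial).
  Axion: +60 → 60 ≥ 50
Round 2 — Axion shuts down.
  Galeon: +10 → 10 < 70
No further shutdowns.

no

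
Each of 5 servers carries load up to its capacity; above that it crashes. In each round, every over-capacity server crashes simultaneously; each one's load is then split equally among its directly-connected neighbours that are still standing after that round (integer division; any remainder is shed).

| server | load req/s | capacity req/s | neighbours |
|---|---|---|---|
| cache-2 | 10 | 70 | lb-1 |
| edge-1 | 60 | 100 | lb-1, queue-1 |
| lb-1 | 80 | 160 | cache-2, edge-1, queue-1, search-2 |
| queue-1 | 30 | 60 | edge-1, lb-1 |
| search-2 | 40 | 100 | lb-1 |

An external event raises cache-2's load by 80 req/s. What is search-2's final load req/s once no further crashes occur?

Round 1 — cache-2 at 90 > 70. cache-2 crashes.
  cache-2 sheds 90 req/s to lb-1: 90 each.
    lb-1: 80+90 = 170 > 160
Round 2 — lb-1 crashes.
  lb-1 sheds 170 req/s to edge-1, queue-1, search-2: 56 each (2 lost).
    edge-1: 60+56 = 116 > 100
    queue-1: 30+56 = 86 > 60
    search-2: 40+56 = 96 ≤ 100
Round 3 — edge-1, queue-1 crash.
  edge-1 sheds 116 req/s: no online neighbours, lost.
  queue-1 sheds 86 req/s: no online neighbours, lost.
No further crashes.

96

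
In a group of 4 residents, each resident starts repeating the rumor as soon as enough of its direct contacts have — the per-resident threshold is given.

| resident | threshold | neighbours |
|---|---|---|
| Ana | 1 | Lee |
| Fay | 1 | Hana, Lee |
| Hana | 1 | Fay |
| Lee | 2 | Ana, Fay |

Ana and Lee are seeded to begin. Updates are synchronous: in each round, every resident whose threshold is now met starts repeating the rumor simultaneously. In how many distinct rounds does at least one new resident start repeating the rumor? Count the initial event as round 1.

Round 1 — Ana, Lee start repeating the rumor (initial).
Round 2 — checking thresholds:
  Fay: 1 of 2 neighbours ≥ 1, starts repeating the rumor.
Round 3 — checking thresholds:
  Hana: 1 of 1 neighbours ≥ 1, starts repeating the rumor.
Round 4 — no new spreads; cascade stops.

3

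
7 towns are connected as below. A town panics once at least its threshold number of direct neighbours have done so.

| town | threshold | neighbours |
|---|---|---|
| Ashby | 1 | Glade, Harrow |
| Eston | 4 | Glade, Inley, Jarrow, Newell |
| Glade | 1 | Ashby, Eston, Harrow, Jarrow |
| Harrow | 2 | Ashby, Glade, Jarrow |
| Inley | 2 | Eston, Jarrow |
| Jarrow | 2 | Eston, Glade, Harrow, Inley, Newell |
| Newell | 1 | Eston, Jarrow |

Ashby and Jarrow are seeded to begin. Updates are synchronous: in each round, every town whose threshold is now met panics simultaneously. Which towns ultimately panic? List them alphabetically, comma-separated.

Round 1 — Ashby, Jarrow panic (initial).
Round 2 — checking thresholds:
  Eston: 1 of 4 neighbours < 4, below threshold.
  Glade: 2 of 4 neighbours ≥ 1, panics.
  Harrow: 2 of 3 neighbours ≥ 2, panics.
  Inley: 1 of 2 neighbours < 2, below threshold.
  Newell: 1 of 2 neighbours ≥ 1, panics.
Round 3 — no new panics; cascade stops.

Ashby, Glade, Harrow, Jarrow, Newell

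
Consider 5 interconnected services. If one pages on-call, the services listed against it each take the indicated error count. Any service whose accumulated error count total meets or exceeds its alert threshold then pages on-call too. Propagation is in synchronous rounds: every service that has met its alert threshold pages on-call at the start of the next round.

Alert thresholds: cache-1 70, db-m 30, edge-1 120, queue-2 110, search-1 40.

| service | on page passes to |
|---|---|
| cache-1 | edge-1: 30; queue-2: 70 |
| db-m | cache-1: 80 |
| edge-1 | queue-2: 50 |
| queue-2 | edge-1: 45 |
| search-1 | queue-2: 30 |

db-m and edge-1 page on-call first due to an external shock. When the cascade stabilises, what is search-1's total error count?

Round 1 — db-m, edge-1 page on-call (initial).
  cache-1: +80 → 80 ≥ 70
  queue-2: +50 → 50 < 110
Round 2 — cache-1 pages on-call.
  queue-2: +70 → 120 ≥ 110
Round 3 — queue-2 pages on-call.
No further pages.

0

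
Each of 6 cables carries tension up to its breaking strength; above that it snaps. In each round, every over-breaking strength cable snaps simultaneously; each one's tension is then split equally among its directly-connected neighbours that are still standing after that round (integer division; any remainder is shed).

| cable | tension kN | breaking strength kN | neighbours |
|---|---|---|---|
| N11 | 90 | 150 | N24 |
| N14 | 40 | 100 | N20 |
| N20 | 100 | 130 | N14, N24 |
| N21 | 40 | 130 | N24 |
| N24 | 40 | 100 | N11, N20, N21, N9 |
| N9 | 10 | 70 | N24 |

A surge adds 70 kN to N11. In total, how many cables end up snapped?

5

Round 1 — N11 at 160 > 150. N11 snaps.
  N11 sheds 160 kN to N24: 160 each.
    N24: 40+160 = 200 > 100
Round 2 — N24 snaps.
  N24 sheds 200 kN to N20, N21, N9: 66 each (2 lost).
    N20: 100+66 = 166 > 130
    N21: 40+66 = 106 ≤ 130
    N9: 10+66 = 76 > 70
Round 3 — N20, N9 snap.
  N20 sheds 166 kN to N14: 166 each.
    N14: 40+166 = 206 > 100
  N9 sheds 76 kN: no online neighbours, lost.
Round 4 — N14 snaps.
  N14 sheds 206 kN: no online neighbours, lost.
No further breaks.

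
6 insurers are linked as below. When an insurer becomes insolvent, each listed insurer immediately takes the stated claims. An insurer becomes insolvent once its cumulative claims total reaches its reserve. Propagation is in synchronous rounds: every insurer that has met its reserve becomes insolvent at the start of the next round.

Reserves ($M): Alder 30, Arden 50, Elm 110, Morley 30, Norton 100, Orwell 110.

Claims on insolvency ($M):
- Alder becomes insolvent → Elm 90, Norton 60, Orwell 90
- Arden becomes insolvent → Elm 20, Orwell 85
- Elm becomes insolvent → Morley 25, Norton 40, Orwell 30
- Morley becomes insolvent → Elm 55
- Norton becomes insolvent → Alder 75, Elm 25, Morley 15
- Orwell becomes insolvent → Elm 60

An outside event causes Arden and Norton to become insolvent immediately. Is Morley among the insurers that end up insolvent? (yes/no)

Round 1 — Arden, Norton become insolvent (initial).
  Alder: +75 → 75 ≥ 30
  Elm: +20+25 → 45 < 110
  Morley: +15 → 15 < 30
  Orwell: +85 → 85 < 110
Round 2 — Alder becomes insolvent.
  Elm: +90 → 135 ≥ 110
  Orwell: +90 → 175 ≥ 110
Round 3 — Elm, Orwell become insolvent.
  Morley: +25 → 40 ≥ 30
Round 4 — Morley becomes insolvent.
No further insolvencies.

yes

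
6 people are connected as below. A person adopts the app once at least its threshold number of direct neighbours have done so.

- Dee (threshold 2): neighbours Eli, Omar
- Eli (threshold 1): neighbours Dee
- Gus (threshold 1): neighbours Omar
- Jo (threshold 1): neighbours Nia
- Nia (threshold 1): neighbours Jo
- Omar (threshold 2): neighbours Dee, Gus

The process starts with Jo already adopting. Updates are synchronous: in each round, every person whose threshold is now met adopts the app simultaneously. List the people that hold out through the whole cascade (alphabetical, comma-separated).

Dee, Eli, Gus, Omar

Round 1 — Jo adopts the app (initial).
Round 2 — checking thresholds:
  Nia: 1 of 1 neighbours ≥ 1, adopts the app.
Round 3 — no new adoptions; cascade stops.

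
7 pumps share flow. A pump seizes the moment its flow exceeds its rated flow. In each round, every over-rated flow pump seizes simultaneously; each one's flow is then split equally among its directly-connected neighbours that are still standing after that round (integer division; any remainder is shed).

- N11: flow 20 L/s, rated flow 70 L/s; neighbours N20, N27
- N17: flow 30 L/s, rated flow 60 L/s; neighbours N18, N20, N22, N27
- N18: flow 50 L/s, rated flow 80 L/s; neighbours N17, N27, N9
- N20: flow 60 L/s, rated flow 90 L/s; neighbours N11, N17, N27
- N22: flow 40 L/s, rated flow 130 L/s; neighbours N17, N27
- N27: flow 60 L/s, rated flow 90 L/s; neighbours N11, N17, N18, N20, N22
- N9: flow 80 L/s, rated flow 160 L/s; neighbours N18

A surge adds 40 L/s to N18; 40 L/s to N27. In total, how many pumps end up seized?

5

Round 1 — N18 at 90 > 80; N27 at 100 > 90. N18, N27 seize.
  N18 sheds 90 L/s to N17, N9: 45 each.
    N17: 30+45 = 75 > 60
    N9: 80+45 = 125 ≤ 160
  N27 sheds 100 L/s to N11, N17, N20, N22: 25 each.
    N11: 20+25 = 45 ≤ 70
    N17: 75+25 = 100 > 60
    N20: 60+25 = 85 ≤ 90
    N22: 40+25 = 65 ≤ 130
Round 2 — N17 seizes.
  N17 sheds 100 L/s to N20, N22: 50 each.
    N20: 85+50 = 135 > 90
    N22: 65+50 = 115 ≤ 130
Round 3 — N20 seizes.
  N20 sheds 135 L/s to N11: 135 each.
    N11: 45+135 = 180 > 70
Round 4 — N11 seizes.
  N11 sheds 180 L/s: no online neighbours, lost.
No further seizures.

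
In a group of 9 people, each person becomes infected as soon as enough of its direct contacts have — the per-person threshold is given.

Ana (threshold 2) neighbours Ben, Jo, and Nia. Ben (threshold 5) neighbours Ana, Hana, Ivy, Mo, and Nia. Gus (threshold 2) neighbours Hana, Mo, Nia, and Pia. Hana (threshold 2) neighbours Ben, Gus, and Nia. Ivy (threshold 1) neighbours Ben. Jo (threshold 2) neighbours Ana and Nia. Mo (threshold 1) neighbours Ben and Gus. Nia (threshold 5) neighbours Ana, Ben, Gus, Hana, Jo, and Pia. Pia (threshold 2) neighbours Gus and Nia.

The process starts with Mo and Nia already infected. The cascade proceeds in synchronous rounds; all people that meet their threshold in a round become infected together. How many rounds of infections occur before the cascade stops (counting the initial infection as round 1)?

3

Round 1 — Mo, Nia become infected (initial).
Round 2 — checking thresholds:
  Ana: 1 of 3 neighbours < 2, not yet.
  Ben: 2 of 5 neighbours < 5, not yet.
  Gus: 2 of 4 neighbours ≥ 2, becomes infected.
  Hana: 1 of 3 neighbours < 2, not yet.
  Jo: 1 of 2 neighbours < 2, not yet.
  Pia: 1 of 2 neighbours < 2, not yet.
Round 3 — checking thresholds:
  Ana: 1 of 3 neighbours < 2, not yet.
  Ben: 2 of 5 neighbours < 5, not yet.
  Hana: 2 of 3 neighbours ≥ 2, becomes infected.
  Jo: 1 of 2 neighbours < 2, not yet.
  Pia: 2 of 2 neighbours ≥ 2, becomes infected.
Round 4 — no new infections; cascade stops.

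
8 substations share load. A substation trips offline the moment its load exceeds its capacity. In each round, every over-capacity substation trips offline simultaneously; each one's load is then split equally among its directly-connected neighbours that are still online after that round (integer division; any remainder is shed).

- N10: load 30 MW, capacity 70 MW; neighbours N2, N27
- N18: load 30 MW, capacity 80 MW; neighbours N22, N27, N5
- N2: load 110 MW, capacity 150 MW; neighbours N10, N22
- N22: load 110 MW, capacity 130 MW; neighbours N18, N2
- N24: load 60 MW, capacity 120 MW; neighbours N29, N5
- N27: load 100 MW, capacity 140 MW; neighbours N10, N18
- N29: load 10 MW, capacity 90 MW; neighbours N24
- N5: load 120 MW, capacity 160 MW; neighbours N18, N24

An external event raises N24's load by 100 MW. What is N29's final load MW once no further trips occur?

90

Round 1 — N24 at 160 > 120. N24 trips offline.
  N24 sheds 160 MW to N29, N5: 80 each.
    N29: 10+80 = 90 ≤ 90
    N5: 120+80 = 200 > 160
Round 2 — N5 trips offline.
  N5 sheds 200 MW to N18: 200 each.
    N18: 30+200 = 230 > 80
Round 3 — N18 trips offline.
  N18 sheds 230 MW to N22, N27: 115 each.
    N22: 110+115 = 225 > 130
    N27: 100+115 = 215 > 140
Round 4 — N22, N27 trip offline.
  N22 sheds 225 MW to N2: 225 each.
    N2: 110+225 = 335 > 150
  N27 sheds 215 MW to N10: 215 each.
    N10: 30+215 = 245 > 70
Round 5 — N10, N2 trip offline.
  N10 sheds 245 MW: no online neighbours, lost.
  N2 sheds 335 MW: no online neighbours, lost.
No further trips.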